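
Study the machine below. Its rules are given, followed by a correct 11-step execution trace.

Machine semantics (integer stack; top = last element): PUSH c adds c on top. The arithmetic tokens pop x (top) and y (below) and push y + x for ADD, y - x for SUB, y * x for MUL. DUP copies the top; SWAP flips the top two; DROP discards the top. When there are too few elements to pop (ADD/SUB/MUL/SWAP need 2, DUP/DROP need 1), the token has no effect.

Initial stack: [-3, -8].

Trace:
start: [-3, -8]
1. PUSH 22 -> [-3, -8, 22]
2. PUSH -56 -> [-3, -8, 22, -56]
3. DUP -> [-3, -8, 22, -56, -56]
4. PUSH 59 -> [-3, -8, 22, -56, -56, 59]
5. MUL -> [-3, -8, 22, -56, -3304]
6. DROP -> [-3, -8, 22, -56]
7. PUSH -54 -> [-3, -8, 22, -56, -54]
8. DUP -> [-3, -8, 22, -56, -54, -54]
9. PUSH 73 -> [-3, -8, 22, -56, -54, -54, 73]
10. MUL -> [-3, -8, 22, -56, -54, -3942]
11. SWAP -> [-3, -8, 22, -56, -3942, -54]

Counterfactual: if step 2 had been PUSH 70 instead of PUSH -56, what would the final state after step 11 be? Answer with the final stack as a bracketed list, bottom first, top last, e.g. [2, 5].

[-3, -8, 22, 70, -3942, -54]

(re-executing from step 2 with the substitution; state before step 2: [-3, -8, 22])
2. PUSH 70 -> [-3, -8, 22, 70]
3. DUP -> [-3, -8, 22, 70, 70]
4. PUSH 59 -> [-3, -8, 22, 70, 70, 59]
5. MUL -> [-3, -8, 22, 70, 4130]
6. DROP -> [-3, -8, 22, 70]
7. PUSH -54 -> [-3, -8, 22, 70, -54]
8. DUP -> [-3, -8, 22, 70, -54, -54]
9. PUSH 73 -> [-3, -8, 22, 70, -54, -54, 73]
10. MUL -> [-3, -8, 22, 70, -54, -3942]
11. SWAP -> [-3, -8, 22, 70, -3942, -54]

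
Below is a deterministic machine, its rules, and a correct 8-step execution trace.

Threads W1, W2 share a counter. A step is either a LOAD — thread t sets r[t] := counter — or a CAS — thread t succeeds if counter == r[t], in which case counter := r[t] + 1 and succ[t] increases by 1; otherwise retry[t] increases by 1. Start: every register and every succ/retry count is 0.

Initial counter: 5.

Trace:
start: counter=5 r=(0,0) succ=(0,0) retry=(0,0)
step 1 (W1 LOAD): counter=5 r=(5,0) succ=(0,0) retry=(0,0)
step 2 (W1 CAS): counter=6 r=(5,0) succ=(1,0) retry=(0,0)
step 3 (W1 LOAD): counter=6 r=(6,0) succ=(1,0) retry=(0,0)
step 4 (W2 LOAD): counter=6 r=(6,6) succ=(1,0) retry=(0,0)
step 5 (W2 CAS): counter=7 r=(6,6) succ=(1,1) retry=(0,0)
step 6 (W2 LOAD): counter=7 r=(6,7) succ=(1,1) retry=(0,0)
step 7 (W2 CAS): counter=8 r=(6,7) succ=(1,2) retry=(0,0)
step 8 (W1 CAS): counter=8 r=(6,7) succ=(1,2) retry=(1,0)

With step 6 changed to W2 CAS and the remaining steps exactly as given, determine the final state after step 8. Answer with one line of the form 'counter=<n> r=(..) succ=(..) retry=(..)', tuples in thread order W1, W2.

(re-executing from step 6 with the substitution; state before step 6: counter=7 r=(6,6) succ=(1,1) retry=(0,0))
step 6 (W2 CAS): counter=7 r=(6,6) succ=(1,1) retry=(0,1)
step 7 (W2 CAS): counter=7 r=(6,6) succ=(1,1) retry=(0,2)
step 8 (W1 CAS): counter=7 r=(6,6) succ=(1,1) retry=(1,2)

counter=7 r=(6,6) succ=(1,1) retry=(1,2)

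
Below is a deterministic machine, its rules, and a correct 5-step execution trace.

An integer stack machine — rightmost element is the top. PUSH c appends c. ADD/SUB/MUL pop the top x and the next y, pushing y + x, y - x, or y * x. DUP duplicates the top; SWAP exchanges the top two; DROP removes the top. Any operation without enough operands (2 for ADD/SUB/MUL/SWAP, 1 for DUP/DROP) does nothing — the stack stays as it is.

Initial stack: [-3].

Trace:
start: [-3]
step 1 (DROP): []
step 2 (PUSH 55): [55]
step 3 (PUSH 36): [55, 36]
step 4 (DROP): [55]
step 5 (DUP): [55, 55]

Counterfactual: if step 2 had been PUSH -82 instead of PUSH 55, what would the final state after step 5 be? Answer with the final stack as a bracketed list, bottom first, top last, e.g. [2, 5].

(re-executing from step 2 with the substitution; state before step 2: [])
step 2 (PUSH -82): [-82]
step 3 (PUSH 36): [-82, 36]
step 4 (DROP): [-82]
step 5 (DUP): [-82, -82]

[-82, -82]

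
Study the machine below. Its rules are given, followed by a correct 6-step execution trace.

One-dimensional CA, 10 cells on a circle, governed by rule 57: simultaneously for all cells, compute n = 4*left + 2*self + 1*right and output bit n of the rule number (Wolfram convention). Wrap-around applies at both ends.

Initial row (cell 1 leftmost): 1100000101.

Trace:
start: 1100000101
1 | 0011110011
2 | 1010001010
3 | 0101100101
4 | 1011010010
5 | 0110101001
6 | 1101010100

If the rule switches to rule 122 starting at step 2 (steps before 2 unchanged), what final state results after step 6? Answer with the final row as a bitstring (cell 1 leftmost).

(re-executing steps 2..6 under rule 122; state before step 2: 0011110011)
2 | 1110011111
3 | 0011110000
4 | 0110011000
5 | 1111111100
6 | 1000000111

1000000111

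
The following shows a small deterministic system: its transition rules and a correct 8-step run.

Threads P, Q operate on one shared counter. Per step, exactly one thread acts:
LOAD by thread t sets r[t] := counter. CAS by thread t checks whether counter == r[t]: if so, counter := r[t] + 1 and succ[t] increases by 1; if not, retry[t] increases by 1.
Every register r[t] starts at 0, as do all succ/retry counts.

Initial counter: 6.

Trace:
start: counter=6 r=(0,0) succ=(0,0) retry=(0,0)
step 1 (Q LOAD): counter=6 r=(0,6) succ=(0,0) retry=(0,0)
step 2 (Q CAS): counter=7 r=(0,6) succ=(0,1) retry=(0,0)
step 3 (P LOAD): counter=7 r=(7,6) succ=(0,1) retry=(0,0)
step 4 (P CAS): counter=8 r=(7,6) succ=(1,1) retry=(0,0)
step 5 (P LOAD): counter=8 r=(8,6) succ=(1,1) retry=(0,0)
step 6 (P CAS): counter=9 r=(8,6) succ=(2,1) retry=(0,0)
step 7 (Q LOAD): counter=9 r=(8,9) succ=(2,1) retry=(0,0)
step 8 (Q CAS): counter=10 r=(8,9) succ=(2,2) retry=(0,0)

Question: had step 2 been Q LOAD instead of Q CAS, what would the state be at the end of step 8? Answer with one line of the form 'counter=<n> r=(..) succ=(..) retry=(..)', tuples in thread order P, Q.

(re-executing from step 2 with the substitution; state before step 2: counter=6 r=(0,6) succ=(0,0) retry=(0,0))
step 2 (Q LOAD): counter=6 r=(0,6) succ=(0,0) retry=(0,0)
step 3 (P LOAD): counter=6 r=(6,6) succ=(0,0) retry=(0,0)
step 4 (P CAS): counter=7 r=(6,6) succ=(1,0) retry=(0,0)
step 5 (P LOAD): counter=7 r=(7,6) succ=(1,0) retry=(0,0)
step 6 (P CAS): counter=8 r=(7,6) succ=(2,0) retry=(0,0)
step 7 (Q LOAD): counter=8 r=(7,8) succ=(2,0) retry=(0,0)
step 8 (Q CAS): counter=9 r=(7,8) succ=(2,1) retry=(0,0)

counter=9 r=(7,8) succ=(2,1) retry=(0,0)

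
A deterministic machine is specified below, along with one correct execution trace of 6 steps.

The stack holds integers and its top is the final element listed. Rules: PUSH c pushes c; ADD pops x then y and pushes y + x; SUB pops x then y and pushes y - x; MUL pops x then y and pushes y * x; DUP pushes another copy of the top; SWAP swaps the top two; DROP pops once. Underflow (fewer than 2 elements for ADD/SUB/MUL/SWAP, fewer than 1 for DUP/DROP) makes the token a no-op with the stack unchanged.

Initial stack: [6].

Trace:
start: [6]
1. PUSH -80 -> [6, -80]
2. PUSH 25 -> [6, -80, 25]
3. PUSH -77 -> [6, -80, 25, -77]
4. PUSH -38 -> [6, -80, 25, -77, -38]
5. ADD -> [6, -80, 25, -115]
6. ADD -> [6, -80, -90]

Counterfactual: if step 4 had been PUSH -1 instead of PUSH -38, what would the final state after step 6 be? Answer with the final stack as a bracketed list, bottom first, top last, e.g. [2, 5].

(re-executing from step 4 with the substitution; state before step 4: [6, -80, 25, -77])
4. PUSH -1 -> [6, -80, 25, -77, -1]
5. ADD -> [6, -80, 25, -78]
6. ADD -> [6, -80, -53]

[6, -80, -53]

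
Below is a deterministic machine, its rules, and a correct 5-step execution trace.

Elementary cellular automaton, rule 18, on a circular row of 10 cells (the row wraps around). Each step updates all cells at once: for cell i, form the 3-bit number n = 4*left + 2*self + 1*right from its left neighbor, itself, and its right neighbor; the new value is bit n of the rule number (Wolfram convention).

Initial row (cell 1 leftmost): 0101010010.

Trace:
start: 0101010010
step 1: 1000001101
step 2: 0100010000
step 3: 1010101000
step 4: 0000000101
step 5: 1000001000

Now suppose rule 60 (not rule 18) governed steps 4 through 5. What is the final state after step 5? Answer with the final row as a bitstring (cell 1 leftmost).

1000000010

(re-executing steps 4..5 under rule 60; state before step 4: 1010101000)
step 4: 1111111100
step 5: 1000000010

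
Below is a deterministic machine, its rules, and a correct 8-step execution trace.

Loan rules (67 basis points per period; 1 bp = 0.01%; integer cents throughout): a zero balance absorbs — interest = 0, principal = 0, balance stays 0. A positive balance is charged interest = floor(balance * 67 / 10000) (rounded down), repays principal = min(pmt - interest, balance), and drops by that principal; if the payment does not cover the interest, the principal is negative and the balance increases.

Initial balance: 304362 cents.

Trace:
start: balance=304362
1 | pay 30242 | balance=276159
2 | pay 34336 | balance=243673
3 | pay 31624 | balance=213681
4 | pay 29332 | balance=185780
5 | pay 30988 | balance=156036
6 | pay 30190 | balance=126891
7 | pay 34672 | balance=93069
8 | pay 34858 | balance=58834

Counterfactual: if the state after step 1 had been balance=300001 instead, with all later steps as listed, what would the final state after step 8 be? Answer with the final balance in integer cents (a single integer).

state after step 1 := balance=300001
2 | pay 34336 | balance=267675
3 | pay 31624 | balance=237844
4 | pay 29332 | balance=210105
5 | pay 30988 | balance=180524
6 | pay 30190 | balance=151543
7 | pay 34672 | balance=117886
8 | pay 34858 | balance=83817

83817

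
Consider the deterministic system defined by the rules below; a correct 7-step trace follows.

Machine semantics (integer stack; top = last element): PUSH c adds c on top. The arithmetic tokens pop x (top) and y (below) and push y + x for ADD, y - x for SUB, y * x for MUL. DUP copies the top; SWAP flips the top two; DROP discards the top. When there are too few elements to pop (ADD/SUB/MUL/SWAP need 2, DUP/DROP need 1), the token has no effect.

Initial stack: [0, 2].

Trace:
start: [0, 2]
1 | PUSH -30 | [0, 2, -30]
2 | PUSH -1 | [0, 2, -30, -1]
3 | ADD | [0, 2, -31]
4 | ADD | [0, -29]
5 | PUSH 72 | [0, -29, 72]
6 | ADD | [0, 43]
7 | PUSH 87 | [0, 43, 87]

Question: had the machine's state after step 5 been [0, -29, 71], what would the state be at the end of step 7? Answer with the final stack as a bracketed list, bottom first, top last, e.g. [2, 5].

[0, 42, 87]

state after step 5 := [0, -29, 71]
6 | ADD | [0, 42]
7 | PUSH 87 | [0, 42, 87]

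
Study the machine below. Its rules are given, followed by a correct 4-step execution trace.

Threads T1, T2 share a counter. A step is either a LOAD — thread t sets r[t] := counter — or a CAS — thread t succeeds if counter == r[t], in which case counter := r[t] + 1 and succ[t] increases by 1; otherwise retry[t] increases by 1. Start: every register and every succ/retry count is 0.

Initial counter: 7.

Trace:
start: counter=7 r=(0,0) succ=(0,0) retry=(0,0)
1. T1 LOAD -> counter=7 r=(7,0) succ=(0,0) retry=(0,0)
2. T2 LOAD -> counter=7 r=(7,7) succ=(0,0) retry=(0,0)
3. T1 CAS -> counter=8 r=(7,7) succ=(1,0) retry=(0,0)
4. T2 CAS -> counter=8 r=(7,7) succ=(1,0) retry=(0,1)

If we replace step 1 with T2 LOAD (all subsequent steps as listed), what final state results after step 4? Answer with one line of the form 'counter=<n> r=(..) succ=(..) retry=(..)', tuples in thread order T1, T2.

(re-executing from step 1 with the substitution; state before step 1: counter=7 r=(0,0) succ=(0,0) retry=(0,0))
1. T2 LOAD -> counter=7 r=(0,7) succ=(0,0) retry=(0,0)
2. T2 LOAD -> counter=7 r=(0,7) succ=(0,0) retry=(0,0)
3. T1 CAS -> counter=7 r=(0,7) succ=(0,0) retry=(1,0)
4. T2 CAS -> counter=8 r=(0,7) succ=(0,1) retry=(1,0)

counter=8 r=(0,7) succ=(0,1) retry=(1,0)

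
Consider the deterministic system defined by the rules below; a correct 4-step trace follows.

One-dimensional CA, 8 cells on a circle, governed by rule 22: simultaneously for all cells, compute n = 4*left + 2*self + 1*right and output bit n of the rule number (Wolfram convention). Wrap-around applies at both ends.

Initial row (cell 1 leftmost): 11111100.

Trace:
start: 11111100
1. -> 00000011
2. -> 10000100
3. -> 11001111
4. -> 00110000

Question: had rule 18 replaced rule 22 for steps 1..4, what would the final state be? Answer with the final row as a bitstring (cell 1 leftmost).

00110000

(re-executing steps 1..4 under rule 18; state before step 1: 11111100)
1. -> 00000011
2. -> 10000100
3. -> 01001011
4. -> 00110000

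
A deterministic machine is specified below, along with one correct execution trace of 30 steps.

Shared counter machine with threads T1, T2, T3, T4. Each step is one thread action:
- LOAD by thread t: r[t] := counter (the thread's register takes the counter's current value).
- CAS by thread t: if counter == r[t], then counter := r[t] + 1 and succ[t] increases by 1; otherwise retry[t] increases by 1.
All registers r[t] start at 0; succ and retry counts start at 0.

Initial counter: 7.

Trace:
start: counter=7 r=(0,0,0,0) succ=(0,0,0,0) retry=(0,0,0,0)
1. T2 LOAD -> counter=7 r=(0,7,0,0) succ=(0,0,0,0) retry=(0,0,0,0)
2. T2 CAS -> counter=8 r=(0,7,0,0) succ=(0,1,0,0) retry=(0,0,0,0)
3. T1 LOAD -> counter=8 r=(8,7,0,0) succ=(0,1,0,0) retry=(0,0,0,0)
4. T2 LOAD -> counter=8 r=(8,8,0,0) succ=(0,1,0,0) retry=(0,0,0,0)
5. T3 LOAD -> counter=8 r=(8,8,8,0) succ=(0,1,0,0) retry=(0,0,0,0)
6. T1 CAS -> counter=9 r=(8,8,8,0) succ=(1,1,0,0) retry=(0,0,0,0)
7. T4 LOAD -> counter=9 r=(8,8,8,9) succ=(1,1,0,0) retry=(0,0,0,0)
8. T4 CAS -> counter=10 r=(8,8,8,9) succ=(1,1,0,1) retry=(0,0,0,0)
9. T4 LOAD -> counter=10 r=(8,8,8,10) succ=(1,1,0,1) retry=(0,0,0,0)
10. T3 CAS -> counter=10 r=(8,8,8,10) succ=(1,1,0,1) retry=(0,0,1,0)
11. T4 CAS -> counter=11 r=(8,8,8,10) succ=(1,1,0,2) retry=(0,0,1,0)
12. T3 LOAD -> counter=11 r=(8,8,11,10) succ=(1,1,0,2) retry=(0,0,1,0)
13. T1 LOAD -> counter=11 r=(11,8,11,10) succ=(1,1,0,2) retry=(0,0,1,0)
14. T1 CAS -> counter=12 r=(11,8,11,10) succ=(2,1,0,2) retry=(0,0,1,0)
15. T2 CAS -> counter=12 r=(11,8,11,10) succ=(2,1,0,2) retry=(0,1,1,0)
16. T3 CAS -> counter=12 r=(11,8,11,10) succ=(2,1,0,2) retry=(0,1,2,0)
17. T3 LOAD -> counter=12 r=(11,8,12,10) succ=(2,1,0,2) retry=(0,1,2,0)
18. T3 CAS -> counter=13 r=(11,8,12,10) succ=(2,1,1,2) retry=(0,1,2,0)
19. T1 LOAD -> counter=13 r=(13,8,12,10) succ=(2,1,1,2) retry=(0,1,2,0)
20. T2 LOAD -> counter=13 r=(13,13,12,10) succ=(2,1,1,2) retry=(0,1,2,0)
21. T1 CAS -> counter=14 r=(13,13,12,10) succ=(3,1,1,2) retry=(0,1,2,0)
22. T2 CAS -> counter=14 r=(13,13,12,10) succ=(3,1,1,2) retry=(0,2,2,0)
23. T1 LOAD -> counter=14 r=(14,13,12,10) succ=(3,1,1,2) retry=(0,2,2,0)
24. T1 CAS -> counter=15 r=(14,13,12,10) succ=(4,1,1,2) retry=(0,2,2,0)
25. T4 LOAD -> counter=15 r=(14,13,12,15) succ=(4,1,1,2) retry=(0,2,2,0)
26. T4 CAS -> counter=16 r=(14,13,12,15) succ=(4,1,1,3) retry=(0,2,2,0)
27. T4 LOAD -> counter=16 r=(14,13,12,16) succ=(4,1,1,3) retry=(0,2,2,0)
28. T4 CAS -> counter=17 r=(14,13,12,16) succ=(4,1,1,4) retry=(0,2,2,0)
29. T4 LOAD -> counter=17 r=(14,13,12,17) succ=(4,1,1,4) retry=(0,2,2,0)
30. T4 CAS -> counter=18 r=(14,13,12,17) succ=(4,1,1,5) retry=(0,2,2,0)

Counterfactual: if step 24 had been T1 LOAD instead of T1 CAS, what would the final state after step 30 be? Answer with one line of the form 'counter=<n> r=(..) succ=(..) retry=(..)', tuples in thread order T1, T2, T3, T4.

(re-executing from step 24 with the substitution; state before step 24: counter=14 r=(14,13,12,10) succ=(3,1,1,2) retry=(0,2,2,0))
24. T1 LOAD -> counter=14 r=(14,13,12,10) succ=(3,1,1,2) retry=(0,2,2,0)
25. T4 LOAD -> counter=14 r=(14,13,12,14) succ=(3,1,1,2) retry=(0,2,2,0)
26. T4 CAS -> counter=15 r=(14,13,12,14) succ=(3,1,1,3) retry=(0,2,2,0)
27. T4 LOAD -> counter=15 r=(14,13,12,15) succ=(3,1,1,3) retry=(0,2,2,0)
28. T4 CAS -> counter=16 r=(14,13,12,15) succ=(3,1,1,4) retry=(0,2,2,0)
29. T4 LOAD -> counter=16 r=(14,13,12,16) succ=(3,1,1,4) retry=(0,2,2,0)
30. T4 CAS -> counter=17 r=(14,13,12,16) succ=(3,1,1,5) retry=(0,2,2,0)

counter=17 r=(14,13,12,16) succ=(3,1,1,5) retry=(0,2,2,0)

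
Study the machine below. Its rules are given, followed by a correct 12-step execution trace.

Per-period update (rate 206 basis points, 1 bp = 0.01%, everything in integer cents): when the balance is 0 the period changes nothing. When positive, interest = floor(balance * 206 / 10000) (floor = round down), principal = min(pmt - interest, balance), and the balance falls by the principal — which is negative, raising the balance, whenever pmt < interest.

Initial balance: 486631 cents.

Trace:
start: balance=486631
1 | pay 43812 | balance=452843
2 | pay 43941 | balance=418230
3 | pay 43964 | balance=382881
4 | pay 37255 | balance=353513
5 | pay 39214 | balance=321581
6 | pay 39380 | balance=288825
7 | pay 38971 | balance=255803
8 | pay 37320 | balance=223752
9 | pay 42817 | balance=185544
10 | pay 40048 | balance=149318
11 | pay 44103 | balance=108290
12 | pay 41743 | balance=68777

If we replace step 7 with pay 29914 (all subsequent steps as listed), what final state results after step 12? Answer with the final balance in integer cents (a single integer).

(re-executing from step 7 with the substitution; state before step 7: balance=288825)
7 | pay 29914 | balance=264860
8 | pay 37320 | balance=232996
9 | pay 42817 | balance=194978
10 | pay 40048 | balance=158946
11 | pay 44103 | balance=118117
12 | pay 41743 | balance=78807

78807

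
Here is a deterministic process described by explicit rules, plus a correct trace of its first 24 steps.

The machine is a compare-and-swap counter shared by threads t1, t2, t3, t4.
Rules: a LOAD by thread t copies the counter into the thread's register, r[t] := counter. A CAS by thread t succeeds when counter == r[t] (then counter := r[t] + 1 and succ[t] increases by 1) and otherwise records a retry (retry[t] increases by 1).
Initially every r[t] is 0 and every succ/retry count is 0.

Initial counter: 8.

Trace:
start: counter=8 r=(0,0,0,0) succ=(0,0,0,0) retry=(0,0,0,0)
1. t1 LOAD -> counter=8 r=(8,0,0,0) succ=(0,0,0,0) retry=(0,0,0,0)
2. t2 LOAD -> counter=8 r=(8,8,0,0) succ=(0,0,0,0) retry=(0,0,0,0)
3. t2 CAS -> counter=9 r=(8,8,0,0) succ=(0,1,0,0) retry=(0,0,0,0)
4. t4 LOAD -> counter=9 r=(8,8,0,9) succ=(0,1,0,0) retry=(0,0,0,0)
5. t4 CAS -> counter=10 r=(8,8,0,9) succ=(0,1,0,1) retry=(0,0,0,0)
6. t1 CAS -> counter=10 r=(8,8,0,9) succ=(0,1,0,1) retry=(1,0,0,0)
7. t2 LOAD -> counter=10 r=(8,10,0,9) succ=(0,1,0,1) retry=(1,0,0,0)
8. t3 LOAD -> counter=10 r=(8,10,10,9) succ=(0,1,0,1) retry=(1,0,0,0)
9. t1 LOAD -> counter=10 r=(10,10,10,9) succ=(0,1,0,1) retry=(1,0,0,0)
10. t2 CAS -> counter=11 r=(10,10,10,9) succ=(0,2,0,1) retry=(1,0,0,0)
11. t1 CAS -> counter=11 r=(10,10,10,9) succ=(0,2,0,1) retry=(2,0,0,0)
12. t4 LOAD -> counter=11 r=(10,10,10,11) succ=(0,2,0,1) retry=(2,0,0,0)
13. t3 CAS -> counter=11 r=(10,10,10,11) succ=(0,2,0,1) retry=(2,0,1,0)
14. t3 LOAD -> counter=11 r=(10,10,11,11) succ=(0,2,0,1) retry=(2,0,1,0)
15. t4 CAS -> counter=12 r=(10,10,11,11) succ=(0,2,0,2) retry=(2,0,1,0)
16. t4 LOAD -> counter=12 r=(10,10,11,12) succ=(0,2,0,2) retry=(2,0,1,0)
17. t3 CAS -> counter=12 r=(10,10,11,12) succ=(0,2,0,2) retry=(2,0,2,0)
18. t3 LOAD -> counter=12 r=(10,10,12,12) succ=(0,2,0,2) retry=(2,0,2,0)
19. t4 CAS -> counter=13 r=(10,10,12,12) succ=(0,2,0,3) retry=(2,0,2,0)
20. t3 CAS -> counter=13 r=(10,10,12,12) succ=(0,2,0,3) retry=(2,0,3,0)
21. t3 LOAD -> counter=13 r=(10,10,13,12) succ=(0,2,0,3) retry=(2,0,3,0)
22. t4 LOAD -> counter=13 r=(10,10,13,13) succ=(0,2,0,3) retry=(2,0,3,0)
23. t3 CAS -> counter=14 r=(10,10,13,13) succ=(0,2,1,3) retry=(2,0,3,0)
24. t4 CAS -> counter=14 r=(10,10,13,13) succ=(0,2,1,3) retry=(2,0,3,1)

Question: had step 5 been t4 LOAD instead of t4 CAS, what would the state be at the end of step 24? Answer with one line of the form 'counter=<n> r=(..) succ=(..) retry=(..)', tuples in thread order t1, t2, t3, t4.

(re-executing from step 5 with the substitution; state before step 5: counter=9 r=(8,8,0,9) succ=(0,1,0,0) retry=(0,0,0,0))
5. t4 LOAD -> counter=9 r=(8,8,0,9) succ=(0,1,0,0) retry=(0,0,0,0)
6. t1 CAS -> counter=9 r=(8,8,0,9) succ=(0,1,0,0) retry=(1,0,0,0)
7. t2 LOAD -> counter=9 r=(8,9,0,9) succ=(0,1,0,0) retry=(1,0,0,0)
8. t3 LOAD -> counter=9 r=(8,9,9,9) succ=(0,1,0,0) retry=(1,0,0,0)
9. t1 LOAD -> counter=9 r=(9,9,9,9) succ=(0,1,0,0) retry=(1,0,0,0)
10. t2 CAS -> counter=10 r=(9,9,9,9) succ=(0,2,0,0) retry=(1,0,0,0)
11. t1 CAS -> counter=10 r=(9,9,9,9) succ=(0,2,0,0) retry=(2,0,0,0)
12. t4 LOAD -> counter=10 r=(9,9,9,10) succ=(0,2,0,0) retry=(2,0,0,0)
13. t3 CAS -> counter=10 r=(9,9,9,10) succ=(0,2,0,0) retry=(2,0,1,0)
14. t3 LOAD -> counter=10 r=(9,9,10,10) succ=(0,2,0,0) retry=(2,0,1,0)
15. t4 CAS -> counter=11 r=(9,9,10,10) succ=(0,2,0,1) retry=(2,0,1,0)
16. t4 LOAD -> counter=11 r=(9,9,10,11) succ=(0,2,0,1) retry=(2,0,1,0)
17. t3 CAS -> counter=11 r=(9,9,10,11) succ=(0,2,0,1) retry=(2,0,2,0)
18. t3 LOAD -> counter=11 r=(9,9,11,11) succ=(0,2,0,1) retry=(2,0,2,0)
19. t4 CAS -> counter=12 r=(9,9,11,11) succ=(0,2,0,2) retry=(2,0,2,0)
20. t3 CAS -> counter=12 r=(9,9,11,11) succ=(0,2,0,2) retry=(2,0,3,0)
21. t3 LOAD -> counter=12 r=(9,9,12,11) succ=(0,2,0,2) retry=(2,0,3,0)
22. t4 LOAD -> counter=12 r=(9,9,12,12) succ=(0,2,0,2) retry=(2,0,3,0)
23. t3 CAS -> counter=13 r=(9,9,12,12) succ=(0,2,1,2) retry=(2,0,3,0)
24. t4 CAS -> counter=13 r=(9,9,12,12) succ=(0,2,1,2) retry=(2,0,3,1)

counter=13 r=(9,9,12,12) succ=(0,2,1,2) retry=(2,0,3,1)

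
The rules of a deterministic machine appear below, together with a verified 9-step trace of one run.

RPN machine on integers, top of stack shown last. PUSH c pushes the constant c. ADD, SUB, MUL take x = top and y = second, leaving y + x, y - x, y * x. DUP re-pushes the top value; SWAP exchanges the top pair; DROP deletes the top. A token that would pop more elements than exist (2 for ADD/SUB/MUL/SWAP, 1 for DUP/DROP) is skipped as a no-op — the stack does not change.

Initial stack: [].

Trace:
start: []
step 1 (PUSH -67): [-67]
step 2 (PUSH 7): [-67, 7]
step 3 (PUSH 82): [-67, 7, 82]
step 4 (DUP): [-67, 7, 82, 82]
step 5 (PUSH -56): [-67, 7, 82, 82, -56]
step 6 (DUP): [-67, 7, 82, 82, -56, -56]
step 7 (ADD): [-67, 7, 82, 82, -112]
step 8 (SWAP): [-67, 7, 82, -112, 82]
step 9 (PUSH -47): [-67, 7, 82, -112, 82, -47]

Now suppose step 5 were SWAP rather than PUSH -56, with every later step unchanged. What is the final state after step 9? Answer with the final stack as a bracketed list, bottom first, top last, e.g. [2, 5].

(re-executing from step 5 with the substitution; state before step 5: [-67, 7, 82, 82])
step 5 (SWAP): [-67, 7, 82, 82]
step 6 (DUP): [-67, 7, 82, 82, 82]
step 7 (ADD): [-67, 7, 82, 164]
step 8 (SWAP): [-67, 7, 164, 82]
step 9 (PUSH -47): [-67, 7, 164, 82, -47]

[-67, 7, 164, 82, -47]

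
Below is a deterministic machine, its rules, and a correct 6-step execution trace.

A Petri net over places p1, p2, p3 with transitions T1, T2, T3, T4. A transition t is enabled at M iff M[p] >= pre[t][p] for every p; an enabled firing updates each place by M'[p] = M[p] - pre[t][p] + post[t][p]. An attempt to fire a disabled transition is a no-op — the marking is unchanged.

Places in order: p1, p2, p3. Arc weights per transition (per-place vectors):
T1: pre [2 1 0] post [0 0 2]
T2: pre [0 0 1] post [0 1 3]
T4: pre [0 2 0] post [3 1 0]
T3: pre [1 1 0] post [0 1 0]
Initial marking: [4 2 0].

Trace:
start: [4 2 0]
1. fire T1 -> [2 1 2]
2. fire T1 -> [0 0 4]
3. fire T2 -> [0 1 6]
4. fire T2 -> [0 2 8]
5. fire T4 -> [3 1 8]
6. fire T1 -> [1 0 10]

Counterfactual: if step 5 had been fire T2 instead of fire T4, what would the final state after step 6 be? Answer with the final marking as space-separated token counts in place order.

(re-executing from step 5 with the substitution; state before step 5: [0 2 8])
5. fire T2 -> [0 3 10]
6. fire T1 -> [0 3 10]

0 3 10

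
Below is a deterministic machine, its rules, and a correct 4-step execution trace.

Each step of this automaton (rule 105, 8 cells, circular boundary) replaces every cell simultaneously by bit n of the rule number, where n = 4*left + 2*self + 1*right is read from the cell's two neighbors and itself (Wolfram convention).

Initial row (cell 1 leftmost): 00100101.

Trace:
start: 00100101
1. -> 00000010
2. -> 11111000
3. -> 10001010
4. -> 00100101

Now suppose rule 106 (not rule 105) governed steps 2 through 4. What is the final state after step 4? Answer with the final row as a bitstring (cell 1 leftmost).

(re-executing steps 2..4 under rule 106; state before step 2: 00000010)
2. -> 00000100
3. -> 00001000
4. -> 00010000

00010000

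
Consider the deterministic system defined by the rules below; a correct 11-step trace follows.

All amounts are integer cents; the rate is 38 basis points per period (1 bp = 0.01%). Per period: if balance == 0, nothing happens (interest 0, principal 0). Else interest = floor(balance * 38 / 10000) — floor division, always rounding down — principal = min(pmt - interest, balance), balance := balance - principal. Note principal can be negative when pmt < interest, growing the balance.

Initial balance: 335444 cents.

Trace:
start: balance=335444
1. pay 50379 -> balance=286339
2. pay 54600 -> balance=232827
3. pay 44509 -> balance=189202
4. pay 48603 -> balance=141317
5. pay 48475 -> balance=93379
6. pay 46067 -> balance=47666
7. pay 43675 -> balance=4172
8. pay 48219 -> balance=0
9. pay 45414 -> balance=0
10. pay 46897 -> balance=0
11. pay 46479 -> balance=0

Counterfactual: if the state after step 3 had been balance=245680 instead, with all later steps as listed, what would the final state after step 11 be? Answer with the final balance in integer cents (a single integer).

state after step 3 := balance=245680
4. pay 48603 -> balance=198010
5. pay 48475 -> balance=150287
6. pay 46067 -> balance=104791
7. pay 43675 -> balance=61514
8. pay 48219 -> balance=13528
9. pay 45414 -> balance=0
10. pay 46897 -> balance=0
11. pay 46479 -> balance=0

0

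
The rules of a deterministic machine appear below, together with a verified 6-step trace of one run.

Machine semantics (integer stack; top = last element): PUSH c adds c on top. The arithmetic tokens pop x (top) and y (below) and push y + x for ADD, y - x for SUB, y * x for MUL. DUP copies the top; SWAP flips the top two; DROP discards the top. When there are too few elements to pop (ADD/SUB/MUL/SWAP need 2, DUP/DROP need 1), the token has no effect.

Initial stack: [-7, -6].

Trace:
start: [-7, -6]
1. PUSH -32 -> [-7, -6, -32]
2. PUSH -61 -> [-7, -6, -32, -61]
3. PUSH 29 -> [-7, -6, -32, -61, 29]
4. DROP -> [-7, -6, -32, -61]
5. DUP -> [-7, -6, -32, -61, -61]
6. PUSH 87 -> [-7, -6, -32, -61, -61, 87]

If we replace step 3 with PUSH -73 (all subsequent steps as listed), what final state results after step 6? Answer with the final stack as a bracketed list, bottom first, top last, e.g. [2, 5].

[-7, -6, -32, -61, -61, 87]

(re-executing from step 3 with the substitution; state before step 3: [-7, -6, -32, -61])
3. PUSH -73 -> [-7, -6, -32, -61, -73]
4. DROP -> [-7, -6, -32, -61]
5. DUP -> [-7, -6, -32, -61, -61]
6. PUSH 87 -> [-7, -6, -32, -61, -61, 87]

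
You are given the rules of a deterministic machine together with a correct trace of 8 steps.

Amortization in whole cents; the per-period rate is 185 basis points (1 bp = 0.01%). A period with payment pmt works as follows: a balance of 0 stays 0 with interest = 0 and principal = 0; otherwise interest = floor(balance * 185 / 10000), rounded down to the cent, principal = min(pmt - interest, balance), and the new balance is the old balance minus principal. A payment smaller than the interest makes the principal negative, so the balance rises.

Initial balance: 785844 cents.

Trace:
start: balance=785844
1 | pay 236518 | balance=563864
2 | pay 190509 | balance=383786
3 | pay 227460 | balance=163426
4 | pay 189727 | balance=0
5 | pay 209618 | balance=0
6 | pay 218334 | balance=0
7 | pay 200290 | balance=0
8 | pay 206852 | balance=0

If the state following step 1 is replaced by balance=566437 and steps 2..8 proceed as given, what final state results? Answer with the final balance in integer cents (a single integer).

state after step 1 := balance=566437
2 | pay 190509 | balance=386407
3 | pay 227460 | balance=166095
4 | pay 189727 | balance=0
5 | pay 209618 | balance=0
6 | pay 218334 | balance=0
7 | pay 200290 | balance=0
8 | pay 206852 | balance=0

0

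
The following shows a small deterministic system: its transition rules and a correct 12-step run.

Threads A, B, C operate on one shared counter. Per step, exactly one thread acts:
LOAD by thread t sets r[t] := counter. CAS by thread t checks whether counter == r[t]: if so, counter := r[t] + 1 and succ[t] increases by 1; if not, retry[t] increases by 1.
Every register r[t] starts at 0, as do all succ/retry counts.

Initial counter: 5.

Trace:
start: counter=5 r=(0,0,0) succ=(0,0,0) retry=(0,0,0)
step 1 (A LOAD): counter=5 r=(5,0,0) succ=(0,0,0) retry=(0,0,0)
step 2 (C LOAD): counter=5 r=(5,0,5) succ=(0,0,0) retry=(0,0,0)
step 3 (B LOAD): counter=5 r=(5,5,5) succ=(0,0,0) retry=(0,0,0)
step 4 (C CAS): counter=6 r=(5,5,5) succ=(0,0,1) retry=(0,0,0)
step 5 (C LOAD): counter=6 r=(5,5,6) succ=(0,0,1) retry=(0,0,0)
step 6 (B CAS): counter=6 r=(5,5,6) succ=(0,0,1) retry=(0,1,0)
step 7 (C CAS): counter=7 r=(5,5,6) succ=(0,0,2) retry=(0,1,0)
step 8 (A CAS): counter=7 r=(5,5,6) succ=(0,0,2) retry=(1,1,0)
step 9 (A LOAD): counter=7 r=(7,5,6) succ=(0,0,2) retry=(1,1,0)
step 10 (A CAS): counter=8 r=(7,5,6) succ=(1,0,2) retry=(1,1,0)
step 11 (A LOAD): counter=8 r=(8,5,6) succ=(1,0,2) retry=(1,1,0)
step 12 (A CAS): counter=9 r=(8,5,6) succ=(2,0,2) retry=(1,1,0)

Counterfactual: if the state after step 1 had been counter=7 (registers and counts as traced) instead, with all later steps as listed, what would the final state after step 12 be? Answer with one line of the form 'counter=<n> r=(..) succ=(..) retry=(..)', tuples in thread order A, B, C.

state after step 1 := counter=7 r=(5,0,0) succ=(0,0,0) retry=(0,0,0)
step 2 (C LOAD): counter=7 r=(5,0,7) succ=(0,0,0) retry=(0,0,0)
step 3 (B LOAD): counter=7 r=(5,7,7) succ=(0,0,0) retry=(0,0,0)
step 4 (C CAS): counter=8 r=(5,7,7) succ=(0,0,1) retry=(0,0,0)
step 5 (C LOAD): counter=8 r=(5,7,8) succ=(0,0,1) retry=(0,0,0)
step 6 (B CAS): counter=8 r=(5,7,8) succ=(0,0,1) retry=(0,1,0)
step 7 (C CAS): counter=9 r=(5,7,8) succ=(0,0,2) retry=(0,1,0)
step 8 (A CAS): counter=9 r=(5,7,8) succ=(0,0,2) retry=(1,1,0)
step 9 (A LOAD): counter=9 r=(9,7,8) succ=(0,0,2) retry=(1,1,0)
step 10 (A CAS): counter=10 r=(9,7,8) succ=(1,0,2) retry=(1,1,0)
step 11 (A LOAD): counter=10 r=(10,7,8) succ=(1,0,2) retry=(1,1,0)
step 12 (A CAS): counter=11 r=(10,7,8) succ=(2,0,2) retry=(1,1,0)

counter=11 r=(10,7,8) succ=(2,0,2) retry=(1,1,0)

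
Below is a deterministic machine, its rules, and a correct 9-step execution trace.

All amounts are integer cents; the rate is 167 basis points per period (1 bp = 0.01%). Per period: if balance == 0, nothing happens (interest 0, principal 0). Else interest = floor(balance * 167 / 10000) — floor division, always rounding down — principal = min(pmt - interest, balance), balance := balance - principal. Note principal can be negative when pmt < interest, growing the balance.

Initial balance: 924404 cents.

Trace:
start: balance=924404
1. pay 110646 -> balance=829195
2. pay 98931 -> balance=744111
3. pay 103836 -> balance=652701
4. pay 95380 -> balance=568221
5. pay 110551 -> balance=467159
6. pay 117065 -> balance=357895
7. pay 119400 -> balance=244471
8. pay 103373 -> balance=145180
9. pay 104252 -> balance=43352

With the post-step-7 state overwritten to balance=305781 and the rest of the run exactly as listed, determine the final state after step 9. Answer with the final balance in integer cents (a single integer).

106727

state after step 7 := balance=305781
8. pay 103373 -> balance=207514
9. pay 104252 -> balance=106727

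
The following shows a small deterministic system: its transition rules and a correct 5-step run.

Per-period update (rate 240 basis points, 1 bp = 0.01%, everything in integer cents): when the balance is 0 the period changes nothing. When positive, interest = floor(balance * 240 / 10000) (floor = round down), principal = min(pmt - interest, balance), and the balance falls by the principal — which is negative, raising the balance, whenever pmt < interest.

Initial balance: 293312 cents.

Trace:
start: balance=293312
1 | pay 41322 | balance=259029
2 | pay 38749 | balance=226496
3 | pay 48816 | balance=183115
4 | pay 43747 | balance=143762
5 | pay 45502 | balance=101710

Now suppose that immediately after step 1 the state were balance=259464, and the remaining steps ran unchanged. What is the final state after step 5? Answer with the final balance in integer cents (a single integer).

state after step 1 := balance=259464
2 | pay 38749 | balance=226942
3 | pay 48816 | balance=183572
4 | pay 43747 | balance=144230
5 | pay 45502 | balance=102189

102189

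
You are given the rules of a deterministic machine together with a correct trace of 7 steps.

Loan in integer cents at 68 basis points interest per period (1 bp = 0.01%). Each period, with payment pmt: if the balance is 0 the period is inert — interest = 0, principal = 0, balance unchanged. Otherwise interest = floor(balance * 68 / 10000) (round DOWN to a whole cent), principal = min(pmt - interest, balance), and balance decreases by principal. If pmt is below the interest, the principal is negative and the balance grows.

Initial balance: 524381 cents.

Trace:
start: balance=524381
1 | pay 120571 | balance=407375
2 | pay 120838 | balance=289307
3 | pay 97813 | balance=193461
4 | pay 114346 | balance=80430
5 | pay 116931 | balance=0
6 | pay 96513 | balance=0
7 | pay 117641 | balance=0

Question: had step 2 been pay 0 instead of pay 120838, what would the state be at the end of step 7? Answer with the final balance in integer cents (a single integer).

(re-executing from step 2 with the substitution; state before step 2: balance=407375)
2 | pay 0 | balance=410145
3 | pay 97813 | balance=315120
4 | pay 114346 | balance=202916
5 | pay 116931 | balance=87364
6 | pay 96513 | balance=0
7 | pay 117641 | balance=0

0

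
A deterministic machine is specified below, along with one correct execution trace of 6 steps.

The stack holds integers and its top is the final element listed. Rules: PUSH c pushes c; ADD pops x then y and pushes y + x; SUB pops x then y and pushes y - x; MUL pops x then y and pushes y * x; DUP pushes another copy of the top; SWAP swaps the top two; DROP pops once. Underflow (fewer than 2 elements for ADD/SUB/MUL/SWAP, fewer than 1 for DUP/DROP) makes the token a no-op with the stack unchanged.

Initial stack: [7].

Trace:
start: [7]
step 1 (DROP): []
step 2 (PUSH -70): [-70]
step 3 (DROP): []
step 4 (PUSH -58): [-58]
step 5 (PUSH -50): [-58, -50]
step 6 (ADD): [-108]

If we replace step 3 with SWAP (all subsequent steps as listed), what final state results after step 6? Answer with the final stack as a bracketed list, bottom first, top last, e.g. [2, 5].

[-70, -108]

(re-executing from step 3 with the substitution; state before step 3: [-70])
step 3 (SWAP): [-70]
step 4 (PUSH -58): [-70, -58]
step 5 (PUSH -50): [-70, -58, -50]
step 6 (ADD): [-70, -108]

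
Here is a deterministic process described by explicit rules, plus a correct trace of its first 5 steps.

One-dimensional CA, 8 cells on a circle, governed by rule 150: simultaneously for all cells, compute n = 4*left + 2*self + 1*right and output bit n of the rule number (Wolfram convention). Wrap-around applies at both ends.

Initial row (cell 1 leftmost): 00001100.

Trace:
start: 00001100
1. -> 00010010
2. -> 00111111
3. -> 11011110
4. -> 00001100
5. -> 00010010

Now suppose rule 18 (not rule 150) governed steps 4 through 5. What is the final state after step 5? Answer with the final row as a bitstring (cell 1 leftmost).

(re-executing steps 4..5 under rule 18; state before step 4: 11011110)
4. -> 00000000
5. -> 00000000

00000000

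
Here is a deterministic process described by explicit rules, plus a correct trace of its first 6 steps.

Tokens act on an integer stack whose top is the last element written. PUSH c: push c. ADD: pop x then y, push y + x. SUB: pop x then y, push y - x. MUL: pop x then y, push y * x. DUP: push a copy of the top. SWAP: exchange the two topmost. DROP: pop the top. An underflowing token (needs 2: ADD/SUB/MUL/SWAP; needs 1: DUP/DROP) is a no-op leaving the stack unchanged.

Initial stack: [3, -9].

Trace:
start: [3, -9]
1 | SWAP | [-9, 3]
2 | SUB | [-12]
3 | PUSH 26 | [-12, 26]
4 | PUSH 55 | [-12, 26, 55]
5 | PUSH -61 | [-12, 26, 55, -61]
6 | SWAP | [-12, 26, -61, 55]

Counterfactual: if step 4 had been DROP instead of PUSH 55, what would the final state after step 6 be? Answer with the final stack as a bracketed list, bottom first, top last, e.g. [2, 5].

[-61, -12]

(re-executing from step 4 with the substitution; state before step 4: [-12, 26])
4 | DROP | [-12]
5 | PUSH -61 | [-12, -61]
6 | SWAP | [-61, -12]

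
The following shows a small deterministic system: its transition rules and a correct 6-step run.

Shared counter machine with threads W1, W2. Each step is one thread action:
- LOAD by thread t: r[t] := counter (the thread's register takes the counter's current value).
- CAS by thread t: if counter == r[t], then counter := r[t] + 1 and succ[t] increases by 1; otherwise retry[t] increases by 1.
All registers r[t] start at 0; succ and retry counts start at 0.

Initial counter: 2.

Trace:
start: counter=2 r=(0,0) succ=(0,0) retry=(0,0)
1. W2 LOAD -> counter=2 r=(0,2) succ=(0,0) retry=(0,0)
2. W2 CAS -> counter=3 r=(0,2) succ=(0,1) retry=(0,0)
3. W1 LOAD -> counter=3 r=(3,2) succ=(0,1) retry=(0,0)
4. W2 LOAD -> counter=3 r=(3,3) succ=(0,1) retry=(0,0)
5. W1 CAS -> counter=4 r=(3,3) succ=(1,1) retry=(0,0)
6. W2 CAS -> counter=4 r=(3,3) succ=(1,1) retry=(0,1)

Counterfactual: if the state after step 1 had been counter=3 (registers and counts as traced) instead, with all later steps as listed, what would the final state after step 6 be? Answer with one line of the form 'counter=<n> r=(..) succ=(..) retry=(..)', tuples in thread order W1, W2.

state after step 1 := counter=3 r=(0,2) succ=(0,0) retry=(0,0)
2. W2 CAS -> counter=3 r=(0,2) succ=(0,0) retry=(0,1)
3. W1 LOAD -> counter=3 r=(3,2) succ=(0,0) retry=(0,1)
4. W2 LOAD -> counter=3 r=(3,3) succ=(0,0) retry=(0,1)
5. W1 CAS -> counter=4 r=(3,3) succ=(1,0) retry=(0,1)
6. W2 CAS -> counter=4 r=(3,3) succ=(1,0) retry=(0,2)

counter=4 r=(3,3) succ=(1,0) retry=(0,2)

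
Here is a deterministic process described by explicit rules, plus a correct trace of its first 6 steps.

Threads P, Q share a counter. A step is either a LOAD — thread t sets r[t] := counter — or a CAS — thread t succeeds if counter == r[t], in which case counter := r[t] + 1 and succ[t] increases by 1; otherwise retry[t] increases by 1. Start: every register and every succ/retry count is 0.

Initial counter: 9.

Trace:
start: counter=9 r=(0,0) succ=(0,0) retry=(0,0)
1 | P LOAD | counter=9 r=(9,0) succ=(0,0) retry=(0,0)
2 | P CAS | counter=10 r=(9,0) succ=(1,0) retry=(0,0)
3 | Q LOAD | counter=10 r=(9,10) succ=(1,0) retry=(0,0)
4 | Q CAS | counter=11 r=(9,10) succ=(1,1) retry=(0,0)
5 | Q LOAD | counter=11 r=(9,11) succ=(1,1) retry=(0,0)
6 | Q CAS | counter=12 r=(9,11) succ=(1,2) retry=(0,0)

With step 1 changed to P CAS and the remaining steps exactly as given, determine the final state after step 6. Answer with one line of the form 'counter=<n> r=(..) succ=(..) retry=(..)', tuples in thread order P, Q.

(re-executing from step 1 with the substitution; state before step 1: counter=9 r=(0,0) succ=(0,0) retry=(0,0))
1 | P CAS | counter=9 r=(0,0) succ=(0,0) retry=(1,0)
2 | P CAS | counter=9 r=(0,0) succ=(0,0) retry=(2,0)
3 | Q LOAD | counter=9 r=(0,9) succ=(0,0) retry=(2,0)
4 | Q CAS | counter=10 r=(0,9) succ=(0,1) retry=(2,0)
5 | Q LOAD | counter=10 r=(0,10) succ=(0,1) retry=(2,0)
6 | Q CAS | counter=11 r=(0,10) succ=(0,2) retry=(2,0)

counter=11 r=(0,10) succ=(0,2) retry=(2,0)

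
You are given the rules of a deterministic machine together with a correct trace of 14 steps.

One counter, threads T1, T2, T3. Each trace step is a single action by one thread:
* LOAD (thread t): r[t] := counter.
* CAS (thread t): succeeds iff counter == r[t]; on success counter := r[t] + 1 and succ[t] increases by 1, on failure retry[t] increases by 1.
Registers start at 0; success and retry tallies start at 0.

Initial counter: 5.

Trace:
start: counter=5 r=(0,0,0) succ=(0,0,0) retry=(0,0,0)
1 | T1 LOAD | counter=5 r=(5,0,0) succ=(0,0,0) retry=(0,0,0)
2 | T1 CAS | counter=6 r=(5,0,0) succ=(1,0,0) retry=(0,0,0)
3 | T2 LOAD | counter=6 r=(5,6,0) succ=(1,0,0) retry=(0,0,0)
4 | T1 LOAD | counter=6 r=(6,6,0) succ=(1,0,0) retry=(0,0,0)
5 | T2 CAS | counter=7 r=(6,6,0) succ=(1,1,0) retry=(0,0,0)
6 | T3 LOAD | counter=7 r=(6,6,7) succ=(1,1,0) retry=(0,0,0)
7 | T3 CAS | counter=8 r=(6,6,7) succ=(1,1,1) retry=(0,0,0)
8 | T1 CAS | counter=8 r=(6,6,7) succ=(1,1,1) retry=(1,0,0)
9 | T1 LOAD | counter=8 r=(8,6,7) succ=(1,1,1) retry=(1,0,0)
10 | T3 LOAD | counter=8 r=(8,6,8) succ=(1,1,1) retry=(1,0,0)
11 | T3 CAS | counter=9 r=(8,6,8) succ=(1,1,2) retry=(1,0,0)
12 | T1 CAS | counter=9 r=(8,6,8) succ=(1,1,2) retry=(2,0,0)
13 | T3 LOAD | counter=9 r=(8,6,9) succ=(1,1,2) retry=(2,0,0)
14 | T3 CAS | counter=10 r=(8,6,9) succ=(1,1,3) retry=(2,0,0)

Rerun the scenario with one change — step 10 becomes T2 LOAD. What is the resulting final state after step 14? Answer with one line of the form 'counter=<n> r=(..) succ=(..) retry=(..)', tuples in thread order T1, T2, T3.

counter=10 r=(8,8,9) succ=(2,1,2) retry=(1,0,1)

(re-executing from step 10 with the substitution; state before step 10: counter=8 r=(8,6,7) succ=(1,1,1) retry=(1,0,0))
10 | T2 LOAD | counter=8 r=(8,8,7) succ=(1,1,1) retry=(1,0,0)
11 | T3 CAS | counter=8 r=(8,8,7) succ=(1,1,1) retry=(1,0,1)
12 | T1 CAS | counter=9 r=(8,8,7) succ=(2,1,1) retry=(1,0,1)
13 | T3 LOAD | counter=9 r=(8,8,9) succ=(2,1,1) retry=(1,0,1)
14 | T3 CAS | counter=10 r=(8,8,9) succ=(2,1,2) retry=(1,0,1)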